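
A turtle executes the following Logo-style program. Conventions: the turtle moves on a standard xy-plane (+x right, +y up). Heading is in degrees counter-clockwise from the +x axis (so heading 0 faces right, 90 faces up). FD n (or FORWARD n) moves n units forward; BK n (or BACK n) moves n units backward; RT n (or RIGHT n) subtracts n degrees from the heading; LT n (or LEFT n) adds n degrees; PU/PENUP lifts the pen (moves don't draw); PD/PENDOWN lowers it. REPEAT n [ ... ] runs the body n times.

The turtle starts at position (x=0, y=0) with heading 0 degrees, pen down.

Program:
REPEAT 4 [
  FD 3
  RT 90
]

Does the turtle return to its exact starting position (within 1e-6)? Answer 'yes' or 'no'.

Executing turtle program step by step:
Start: pos=(0,0), heading=0, pen down
REPEAT 4 [
  -- iteration 1/4 --
  FD 3: (0,0) -> (3,0) [heading=0, draw]
  RT 90: heading 0 -> 270
  -- iteration 2/4 --
  FD 3: (3,0) -> (3,-3) [heading=270, draw]
  RT 90: heading 270 -> 180
  -- iteration 3/4 --
  FD 3: (3,-3) -> (0,-3) [heading=180, draw]
  RT 90: heading 180 -> 90
  -- iteration 4/4 --
  FD 3: (0,-3) -> (0,0) [heading=90, draw]
  RT 90: heading 90 -> 0
]
Final: pos=(0,0), heading=0, 4 segment(s) drawn

Start position: (0, 0)
Final position: (0, 0)
Distance = 0; < 1e-6 -> CLOSED

Answer: yes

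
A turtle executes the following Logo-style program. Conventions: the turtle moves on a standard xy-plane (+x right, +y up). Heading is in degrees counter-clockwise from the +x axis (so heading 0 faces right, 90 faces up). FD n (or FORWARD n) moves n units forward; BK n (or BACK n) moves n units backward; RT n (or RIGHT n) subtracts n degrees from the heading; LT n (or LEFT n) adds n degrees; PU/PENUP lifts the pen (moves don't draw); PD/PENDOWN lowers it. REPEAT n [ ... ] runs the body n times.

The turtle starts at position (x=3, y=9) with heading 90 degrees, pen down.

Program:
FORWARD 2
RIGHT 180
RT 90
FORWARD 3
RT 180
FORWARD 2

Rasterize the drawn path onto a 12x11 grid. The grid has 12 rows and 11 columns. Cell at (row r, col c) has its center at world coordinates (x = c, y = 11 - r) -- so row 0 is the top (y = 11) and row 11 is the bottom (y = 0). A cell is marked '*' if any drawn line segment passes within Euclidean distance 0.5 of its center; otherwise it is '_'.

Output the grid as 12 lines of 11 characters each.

Segment 0: (3,9) -> (3,11)
Segment 1: (3,11) -> (0,11)
Segment 2: (0,11) -> (2,11)

Answer: ****_______
___*_______
___*_______
___________
___________
___________
___________
___________
___________
___________
___________
___________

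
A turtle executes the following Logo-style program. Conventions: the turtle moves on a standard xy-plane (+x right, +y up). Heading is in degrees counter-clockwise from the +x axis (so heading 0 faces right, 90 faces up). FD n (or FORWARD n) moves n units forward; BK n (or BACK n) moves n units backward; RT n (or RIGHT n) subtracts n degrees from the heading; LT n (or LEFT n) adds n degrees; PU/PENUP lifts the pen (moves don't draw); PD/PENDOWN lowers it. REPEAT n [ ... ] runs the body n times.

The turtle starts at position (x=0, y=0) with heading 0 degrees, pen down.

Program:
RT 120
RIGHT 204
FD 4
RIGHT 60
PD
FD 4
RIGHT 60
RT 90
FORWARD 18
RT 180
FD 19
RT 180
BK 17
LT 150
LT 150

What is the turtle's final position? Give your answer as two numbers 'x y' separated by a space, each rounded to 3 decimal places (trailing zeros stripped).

Answer: 24.792 2.606

Derivation:
Executing turtle program step by step:
Start: pos=(0,0), heading=0, pen down
RT 120: heading 0 -> 240
RT 204: heading 240 -> 36
FD 4: (0,0) -> (3.236,2.351) [heading=36, draw]
RT 60: heading 36 -> 336
PD: pen down
FD 4: (3.236,2.351) -> (6.89,0.724) [heading=336, draw]
RT 60: heading 336 -> 276
RT 90: heading 276 -> 186
FD 18: (6.89,0.724) -> (-11.011,-1.157) [heading=186, draw]
RT 180: heading 186 -> 6
FD 19: (-11.011,-1.157) -> (7.885,0.829) [heading=6, draw]
RT 180: heading 6 -> 186
BK 17: (7.885,0.829) -> (24.792,2.606) [heading=186, draw]
LT 150: heading 186 -> 336
LT 150: heading 336 -> 126
Final: pos=(24.792,2.606), heading=126, 5 segment(s) drawn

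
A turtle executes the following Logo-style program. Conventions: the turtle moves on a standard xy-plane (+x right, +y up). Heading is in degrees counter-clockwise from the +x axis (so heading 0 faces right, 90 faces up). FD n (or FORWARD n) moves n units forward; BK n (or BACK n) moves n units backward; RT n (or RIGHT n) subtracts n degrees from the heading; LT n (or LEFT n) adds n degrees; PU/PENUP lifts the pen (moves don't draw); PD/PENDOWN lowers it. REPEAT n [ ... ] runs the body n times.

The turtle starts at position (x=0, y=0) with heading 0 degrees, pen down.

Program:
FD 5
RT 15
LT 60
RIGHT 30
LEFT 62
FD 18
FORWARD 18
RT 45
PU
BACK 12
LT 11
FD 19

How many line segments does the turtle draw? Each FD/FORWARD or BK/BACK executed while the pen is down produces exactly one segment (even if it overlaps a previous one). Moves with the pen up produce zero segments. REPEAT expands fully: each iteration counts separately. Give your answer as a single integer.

Executing turtle program step by step:
Start: pos=(0,0), heading=0, pen down
FD 5: (0,0) -> (5,0) [heading=0, draw]
RT 15: heading 0 -> 345
LT 60: heading 345 -> 45
RT 30: heading 45 -> 15
LT 62: heading 15 -> 77
FD 18: (5,0) -> (9.049,17.539) [heading=77, draw]
FD 18: (9.049,17.539) -> (13.098,35.077) [heading=77, draw]
RT 45: heading 77 -> 32
PU: pen up
BK 12: (13.098,35.077) -> (2.922,28.718) [heading=32, move]
LT 11: heading 32 -> 43
FD 19: (2.922,28.718) -> (16.817,41.676) [heading=43, move]
Final: pos=(16.817,41.676), heading=43, 3 segment(s) drawn
Segments drawn: 3

Answer: 3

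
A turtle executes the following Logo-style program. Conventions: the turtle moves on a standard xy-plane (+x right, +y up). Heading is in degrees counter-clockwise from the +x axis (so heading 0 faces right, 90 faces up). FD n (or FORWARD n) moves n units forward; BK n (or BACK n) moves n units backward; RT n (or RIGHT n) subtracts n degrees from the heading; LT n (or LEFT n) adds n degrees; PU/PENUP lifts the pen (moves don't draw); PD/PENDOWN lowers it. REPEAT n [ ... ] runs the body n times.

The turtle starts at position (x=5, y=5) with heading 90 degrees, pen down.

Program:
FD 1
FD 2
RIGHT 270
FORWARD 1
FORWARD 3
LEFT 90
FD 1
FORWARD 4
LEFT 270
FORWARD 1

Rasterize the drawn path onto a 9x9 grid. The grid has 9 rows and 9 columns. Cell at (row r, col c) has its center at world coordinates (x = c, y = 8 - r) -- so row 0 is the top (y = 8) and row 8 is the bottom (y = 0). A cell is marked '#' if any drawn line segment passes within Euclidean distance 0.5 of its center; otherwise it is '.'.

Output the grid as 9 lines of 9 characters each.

Answer: .#####...
.#...#...
.#...#...
.#...#...
.#.......
##.......
.........
.........
.........

Derivation:
Segment 0: (5,5) -> (5,6)
Segment 1: (5,6) -> (5,8)
Segment 2: (5,8) -> (4,8)
Segment 3: (4,8) -> (1,8)
Segment 4: (1,8) -> (1,7)
Segment 5: (1,7) -> (1,3)
Segment 6: (1,3) -> (0,3)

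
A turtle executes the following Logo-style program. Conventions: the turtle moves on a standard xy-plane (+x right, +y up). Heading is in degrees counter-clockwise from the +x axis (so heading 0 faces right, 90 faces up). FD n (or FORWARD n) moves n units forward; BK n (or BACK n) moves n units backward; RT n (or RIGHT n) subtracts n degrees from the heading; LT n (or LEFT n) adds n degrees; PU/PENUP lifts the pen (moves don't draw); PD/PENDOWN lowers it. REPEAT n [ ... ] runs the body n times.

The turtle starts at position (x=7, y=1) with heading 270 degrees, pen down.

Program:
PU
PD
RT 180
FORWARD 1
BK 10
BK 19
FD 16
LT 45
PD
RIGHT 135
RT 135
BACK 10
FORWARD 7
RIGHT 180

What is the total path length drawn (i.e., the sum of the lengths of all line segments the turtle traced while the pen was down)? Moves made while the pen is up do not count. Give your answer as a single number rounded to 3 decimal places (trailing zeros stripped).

Executing turtle program step by step:
Start: pos=(7,1), heading=270, pen down
PU: pen up
PD: pen down
RT 180: heading 270 -> 90
FD 1: (7,1) -> (7,2) [heading=90, draw]
BK 10: (7,2) -> (7,-8) [heading=90, draw]
BK 19: (7,-8) -> (7,-27) [heading=90, draw]
FD 16: (7,-27) -> (7,-11) [heading=90, draw]
LT 45: heading 90 -> 135
PD: pen down
RT 135: heading 135 -> 0
RT 135: heading 0 -> 225
BK 10: (7,-11) -> (14.071,-3.929) [heading=225, draw]
FD 7: (14.071,-3.929) -> (9.121,-8.879) [heading=225, draw]
RT 180: heading 225 -> 45
Final: pos=(9.121,-8.879), heading=45, 6 segment(s) drawn

Segment lengths:
  seg 1: (7,1) -> (7,2), length = 1
  seg 2: (7,2) -> (7,-8), length = 10
  seg 3: (7,-8) -> (7,-27), length = 19
  seg 4: (7,-27) -> (7,-11), length = 16
  seg 5: (7,-11) -> (14.071,-3.929), length = 10
  seg 6: (14.071,-3.929) -> (9.121,-8.879), length = 7
Total = 63

Answer: 63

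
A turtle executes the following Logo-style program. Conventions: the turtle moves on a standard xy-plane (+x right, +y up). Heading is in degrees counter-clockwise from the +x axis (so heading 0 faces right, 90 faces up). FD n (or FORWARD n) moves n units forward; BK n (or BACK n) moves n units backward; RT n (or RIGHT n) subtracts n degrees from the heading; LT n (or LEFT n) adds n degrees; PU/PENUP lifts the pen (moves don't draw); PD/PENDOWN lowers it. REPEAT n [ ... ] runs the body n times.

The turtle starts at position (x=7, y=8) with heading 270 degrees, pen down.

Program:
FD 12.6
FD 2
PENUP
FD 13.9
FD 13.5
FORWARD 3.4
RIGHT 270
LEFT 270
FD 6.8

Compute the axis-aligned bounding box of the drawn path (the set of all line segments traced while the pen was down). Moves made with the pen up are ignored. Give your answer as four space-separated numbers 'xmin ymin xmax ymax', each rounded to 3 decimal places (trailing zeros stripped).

Answer: 7 -6.6 7 8

Derivation:
Executing turtle program step by step:
Start: pos=(7,8), heading=270, pen down
FD 12.6: (7,8) -> (7,-4.6) [heading=270, draw]
FD 2: (7,-4.6) -> (7,-6.6) [heading=270, draw]
PU: pen up
FD 13.9: (7,-6.6) -> (7,-20.5) [heading=270, move]
FD 13.5: (7,-20.5) -> (7,-34) [heading=270, move]
FD 3.4: (7,-34) -> (7,-37.4) [heading=270, move]
RT 270: heading 270 -> 0
LT 270: heading 0 -> 270
FD 6.8: (7,-37.4) -> (7,-44.2) [heading=270, move]
Final: pos=(7,-44.2), heading=270, 2 segment(s) drawn

Segment endpoints: x in {7, 7}, y in {-6.6, -4.6, 8}
xmin=7, ymin=-6.6, xmax=7, ymax=8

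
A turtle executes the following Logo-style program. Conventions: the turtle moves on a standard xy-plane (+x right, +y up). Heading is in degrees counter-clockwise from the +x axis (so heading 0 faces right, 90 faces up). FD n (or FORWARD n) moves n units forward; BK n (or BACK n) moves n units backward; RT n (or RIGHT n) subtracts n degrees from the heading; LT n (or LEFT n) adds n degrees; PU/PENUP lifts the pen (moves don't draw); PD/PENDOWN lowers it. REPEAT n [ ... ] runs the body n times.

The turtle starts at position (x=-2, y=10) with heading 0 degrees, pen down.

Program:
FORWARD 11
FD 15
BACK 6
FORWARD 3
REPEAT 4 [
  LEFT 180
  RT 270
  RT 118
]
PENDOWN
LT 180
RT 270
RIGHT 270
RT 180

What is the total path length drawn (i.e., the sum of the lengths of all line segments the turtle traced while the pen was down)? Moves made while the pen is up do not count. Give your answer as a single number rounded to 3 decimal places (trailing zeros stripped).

Answer: 35

Derivation:
Executing turtle program step by step:
Start: pos=(-2,10), heading=0, pen down
FD 11: (-2,10) -> (9,10) [heading=0, draw]
FD 15: (9,10) -> (24,10) [heading=0, draw]
BK 6: (24,10) -> (18,10) [heading=0, draw]
FD 3: (18,10) -> (21,10) [heading=0, draw]
REPEAT 4 [
  -- iteration 1/4 --
  LT 180: heading 0 -> 180
  RT 270: heading 180 -> 270
  RT 118: heading 270 -> 152
  -- iteration 2/4 --
  LT 180: heading 152 -> 332
  RT 270: heading 332 -> 62
  RT 118: heading 62 -> 304
  -- iteration 3/4 --
  LT 180: heading 304 -> 124
  RT 270: heading 124 -> 214
  RT 118: heading 214 -> 96
  -- iteration 4/4 --
  LT 180: heading 96 -> 276
  RT 270: heading 276 -> 6
  RT 118: heading 6 -> 248
]
PD: pen down
LT 180: heading 248 -> 68
RT 270: heading 68 -> 158
RT 270: heading 158 -> 248
RT 180: heading 248 -> 68
Final: pos=(21,10), heading=68, 4 segment(s) drawn

Segment lengths:
  seg 1: (-2,10) -> (9,10), length = 11
  seg 2: (9,10) -> (24,10), length = 15
  seg 3: (24,10) -> (18,10), length = 6
  seg 4: (18,10) -> (21,10), length = 3
Total = 35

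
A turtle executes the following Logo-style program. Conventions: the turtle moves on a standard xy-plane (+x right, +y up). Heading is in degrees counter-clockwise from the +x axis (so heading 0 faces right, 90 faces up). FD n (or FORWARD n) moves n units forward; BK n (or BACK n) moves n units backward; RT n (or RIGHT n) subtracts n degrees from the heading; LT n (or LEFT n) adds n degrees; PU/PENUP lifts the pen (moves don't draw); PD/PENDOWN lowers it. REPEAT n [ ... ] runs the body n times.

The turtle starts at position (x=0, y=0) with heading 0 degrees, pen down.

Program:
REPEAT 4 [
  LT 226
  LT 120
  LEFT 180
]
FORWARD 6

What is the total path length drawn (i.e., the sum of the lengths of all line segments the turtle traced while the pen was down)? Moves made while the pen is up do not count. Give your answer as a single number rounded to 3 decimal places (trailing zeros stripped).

Executing turtle program step by step:
Start: pos=(0,0), heading=0, pen down
REPEAT 4 [
  -- iteration 1/4 --
  LT 226: heading 0 -> 226
  LT 120: heading 226 -> 346
  LT 180: heading 346 -> 166
  -- iteration 2/4 --
  LT 226: heading 166 -> 32
  LT 120: heading 32 -> 152
  LT 180: heading 152 -> 332
  -- iteration 3/4 --
  LT 226: heading 332 -> 198
  LT 120: heading 198 -> 318
  LT 180: heading 318 -> 138
  -- iteration 4/4 --
  LT 226: heading 138 -> 4
  LT 120: heading 4 -> 124
  LT 180: heading 124 -> 304
]
FD 6: (0,0) -> (3.355,-4.974) [heading=304, draw]
Final: pos=(3.355,-4.974), heading=304, 1 segment(s) drawn

Segment lengths:
  seg 1: (0,0) -> (3.355,-4.974), length = 6
Total = 6

Answer: 6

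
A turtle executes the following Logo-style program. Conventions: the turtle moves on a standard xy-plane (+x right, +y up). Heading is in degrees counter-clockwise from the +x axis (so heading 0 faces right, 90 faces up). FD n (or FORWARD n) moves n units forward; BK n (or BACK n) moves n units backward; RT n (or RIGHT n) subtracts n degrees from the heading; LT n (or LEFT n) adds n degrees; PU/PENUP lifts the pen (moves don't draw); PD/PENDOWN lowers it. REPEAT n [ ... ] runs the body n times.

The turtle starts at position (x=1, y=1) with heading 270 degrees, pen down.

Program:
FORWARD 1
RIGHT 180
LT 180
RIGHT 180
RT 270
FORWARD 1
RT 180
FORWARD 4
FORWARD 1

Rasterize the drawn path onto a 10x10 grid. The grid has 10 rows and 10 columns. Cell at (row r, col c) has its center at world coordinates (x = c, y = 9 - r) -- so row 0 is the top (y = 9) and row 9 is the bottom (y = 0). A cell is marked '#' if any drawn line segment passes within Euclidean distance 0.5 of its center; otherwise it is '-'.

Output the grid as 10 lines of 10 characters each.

Segment 0: (1,1) -> (1,0)
Segment 1: (1,0) -> (-0,-0)
Segment 2: (-0,-0) -> (4,0)
Segment 3: (4,0) -> (5,0)

Answer: ----------
----------
----------
----------
----------
----------
----------
----------
-#--------
######----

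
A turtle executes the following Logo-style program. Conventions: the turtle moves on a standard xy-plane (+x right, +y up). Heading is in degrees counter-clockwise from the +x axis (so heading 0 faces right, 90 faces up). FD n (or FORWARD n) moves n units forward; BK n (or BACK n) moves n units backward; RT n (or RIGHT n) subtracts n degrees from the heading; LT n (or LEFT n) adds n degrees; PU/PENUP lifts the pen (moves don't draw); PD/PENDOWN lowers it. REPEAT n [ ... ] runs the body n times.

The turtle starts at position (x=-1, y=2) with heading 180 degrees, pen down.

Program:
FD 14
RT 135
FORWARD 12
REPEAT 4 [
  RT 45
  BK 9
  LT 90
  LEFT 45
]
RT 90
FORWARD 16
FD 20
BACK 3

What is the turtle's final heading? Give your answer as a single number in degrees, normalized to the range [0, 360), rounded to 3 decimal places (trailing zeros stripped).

Answer: 315

Derivation:
Executing turtle program step by step:
Start: pos=(-1,2), heading=180, pen down
FD 14: (-1,2) -> (-15,2) [heading=180, draw]
RT 135: heading 180 -> 45
FD 12: (-15,2) -> (-6.515,10.485) [heading=45, draw]
REPEAT 4 [
  -- iteration 1/4 --
  RT 45: heading 45 -> 0
  BK 9: (-6.515,10.485) -> (-15.515,10.485) [heading=0, draw]
  LT 90: heading 0 -> 90
  LT 45: heading 90 -> 135
  -- iteration 2/4 --
  RT 45: heading 135 -> 90
  BK 9: (-15.515,10.485) -> (-15.515,1.485) [heading=90, draw]
  LT 90: heading 90 -> 180
  LT 45: heading 180 -> 225
  -- iteration 3/4 --
  RT 45: heading 225 -> 180
  BK 9: (-15.515,1.485) -> (-6.515,1.485) [heading=180, draw]
  LT 90: heading 180 -> 270
  LT 45: heading 270 -> 315
  -- iteration 4/4 --
  RT 45: heading 315 -> 270
  BK 9: (-6.515,1.485) -> (-6.515,10.485) [heading=270, draw]
  LT 90: heading 270 -> 0
  LT 45: heading 0 -> 45
]
RT 90: heading 45 -> 315
FD 16: (-6.515,10.485) -> (4.799,-0.828) [heading=315, draw]
FD 20: (4.799,-0.828) -> (18.941,-14.971) [heading=315, draw]
BK 3: (18.941,-14.971) -> (16.82,-12.849) [heading=315, draw]
Final: pos=(16.82,-12.849), heading=315, 9 segment(s) drawn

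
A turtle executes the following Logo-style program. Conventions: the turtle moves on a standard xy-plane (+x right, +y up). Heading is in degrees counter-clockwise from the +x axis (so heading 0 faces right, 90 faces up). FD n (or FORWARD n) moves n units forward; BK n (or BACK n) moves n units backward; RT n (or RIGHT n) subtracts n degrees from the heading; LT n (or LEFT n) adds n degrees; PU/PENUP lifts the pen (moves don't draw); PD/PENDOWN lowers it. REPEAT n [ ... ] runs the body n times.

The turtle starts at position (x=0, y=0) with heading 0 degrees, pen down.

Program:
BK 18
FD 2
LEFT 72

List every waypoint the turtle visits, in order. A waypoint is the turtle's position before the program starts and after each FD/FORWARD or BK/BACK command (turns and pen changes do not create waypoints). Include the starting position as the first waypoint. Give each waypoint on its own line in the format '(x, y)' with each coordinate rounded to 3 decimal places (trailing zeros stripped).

Answer: (0, 0)
(-18, 0)
(-16, 0)

Derivation:
Executing turtle program step by step:
Start: pos=(0,0), heading=0, pen down
BK 18: (0,0) -> (-18,0) [heading=0, draw]
FD 2: (-18,0) -> (-16,0) [heading=0, draw]
LT 72: heading 0 -> 72
Final: pos=(-16,0), heading=72, 2 segment(s) drawn
Waypoints (3 total):
(0, 0)
(-18, 0)
(-16, 0)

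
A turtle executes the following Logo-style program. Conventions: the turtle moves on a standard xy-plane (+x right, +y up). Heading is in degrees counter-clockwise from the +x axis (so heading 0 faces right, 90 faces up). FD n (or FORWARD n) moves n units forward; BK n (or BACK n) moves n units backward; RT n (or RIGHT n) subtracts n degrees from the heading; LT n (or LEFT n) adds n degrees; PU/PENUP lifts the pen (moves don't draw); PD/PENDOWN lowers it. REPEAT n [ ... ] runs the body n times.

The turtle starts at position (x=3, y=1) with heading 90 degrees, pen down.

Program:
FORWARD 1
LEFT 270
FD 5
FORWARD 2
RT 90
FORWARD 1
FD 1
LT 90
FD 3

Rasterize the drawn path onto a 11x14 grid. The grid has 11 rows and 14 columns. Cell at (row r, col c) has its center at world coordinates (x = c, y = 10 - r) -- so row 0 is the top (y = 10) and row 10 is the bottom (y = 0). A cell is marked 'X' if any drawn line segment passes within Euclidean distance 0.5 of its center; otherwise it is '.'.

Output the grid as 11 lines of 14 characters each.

Segment 0: (3,1) -> (3,2)
Segment 1: (3,2) -> (8,2)
Segment 2: (8,2) -> (10,2)
Segment 3: (10,2) -> (10,1)
Segment 4: (10,1) -> (10,-0)
Segment 5: (10,-0) -> (13,-0)

Answer: ..............
..............
..............
..............
..............
..............
..............
..............
...XXXXXXXX...
...X......X...
..........XXXX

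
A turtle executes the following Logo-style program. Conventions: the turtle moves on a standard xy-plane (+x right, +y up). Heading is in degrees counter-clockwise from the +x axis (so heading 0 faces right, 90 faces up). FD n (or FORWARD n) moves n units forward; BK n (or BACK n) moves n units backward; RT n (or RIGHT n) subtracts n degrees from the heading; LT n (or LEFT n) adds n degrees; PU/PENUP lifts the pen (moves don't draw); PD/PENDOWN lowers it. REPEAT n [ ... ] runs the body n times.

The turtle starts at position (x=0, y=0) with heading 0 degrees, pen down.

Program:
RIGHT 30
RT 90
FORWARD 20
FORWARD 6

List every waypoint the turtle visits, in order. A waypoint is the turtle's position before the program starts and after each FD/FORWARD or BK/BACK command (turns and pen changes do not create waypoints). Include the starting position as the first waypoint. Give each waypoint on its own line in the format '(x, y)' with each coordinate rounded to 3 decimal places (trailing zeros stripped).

Answer: (0, 0)
(-10, -17.321)
(-13, -22.517)

Derivation:
Executing turtle program step by step:
Start: pos=(0,0), heading=0, pen down
RT 30: heading 0 -> 330
RT 90: heading 330 -> 240
FD 20: (0,0) -> (-10,-17.321) [heading=240, draw]
FD 6: (-10,-17.321) -> (-13,-22.517) [heading=240, draw]
Final: pos=(-13,-22.517), heading=240, 2 segment(s) drawn
Waypoints (3 total):
(0, 0)
(-10, -17.321)
(-13, -22.517)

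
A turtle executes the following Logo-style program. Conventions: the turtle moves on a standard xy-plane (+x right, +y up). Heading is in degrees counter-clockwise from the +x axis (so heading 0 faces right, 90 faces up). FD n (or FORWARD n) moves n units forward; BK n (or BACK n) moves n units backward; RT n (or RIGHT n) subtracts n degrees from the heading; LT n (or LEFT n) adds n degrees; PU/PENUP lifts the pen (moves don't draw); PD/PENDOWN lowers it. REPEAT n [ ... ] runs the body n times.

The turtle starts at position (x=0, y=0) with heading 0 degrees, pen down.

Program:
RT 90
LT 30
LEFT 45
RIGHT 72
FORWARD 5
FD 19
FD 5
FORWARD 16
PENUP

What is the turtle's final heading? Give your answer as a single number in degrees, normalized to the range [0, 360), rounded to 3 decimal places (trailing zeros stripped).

Executing turtle program step by step:
Start: pos=(0,0), heading=0, pen down
RT 90: heading 0 -> 270
LT 30: heading 270 -> 300
LT 45: heading 300 -> 345
RT 72: heading 345 -> 273
FD 5: (0,0) -> (0.262,-4.993) [heading=273, draw]
FD 19: (0.262,-4.993) -> (1.256,-23.967) [heading=273, draw]
FD 5: (1.256,-23.967) -> (1.518,-28.96) [heading=273, draw]
FD 16: (1.518,-28.96) -> (2.355,-44.938) [heading=273, draw]
PU: pen up
Final: pos=(2.355,-44.938), heading=273, 4 segment(s) drawn

Answer: 273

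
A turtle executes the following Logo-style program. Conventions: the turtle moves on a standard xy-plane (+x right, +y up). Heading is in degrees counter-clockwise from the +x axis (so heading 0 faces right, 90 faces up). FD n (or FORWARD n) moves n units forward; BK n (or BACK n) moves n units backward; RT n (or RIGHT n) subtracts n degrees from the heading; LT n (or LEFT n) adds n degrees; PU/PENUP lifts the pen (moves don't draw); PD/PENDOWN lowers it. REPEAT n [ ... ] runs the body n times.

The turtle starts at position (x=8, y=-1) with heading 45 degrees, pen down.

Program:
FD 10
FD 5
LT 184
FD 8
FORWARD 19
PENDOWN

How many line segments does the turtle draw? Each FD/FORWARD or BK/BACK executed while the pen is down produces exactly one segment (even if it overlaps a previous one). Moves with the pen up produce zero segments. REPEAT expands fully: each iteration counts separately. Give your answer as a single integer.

Executing turtle program step by step:
Start: pos=(8,-1), heading=45, pen down
FD 10: (8,-1) -> (15.071,6.071) [heading=45, draw]
FD 5: (15.071,6.071) -> (18.607,9.607) [heading=45, draw]
LT 184: heading 45 -> 229
FD 8: (18.607,9.607) -> (13.358,3.569) [heading=229, draw]
FD 19: (13.358,3.569) -> (0.893,-10.771) [heading=229, draw]
PD: pen down
Final: pos=(0.893,-10.771), heading=229, 4 segment(s) drawn
Segments drawn: 4

Answer: 4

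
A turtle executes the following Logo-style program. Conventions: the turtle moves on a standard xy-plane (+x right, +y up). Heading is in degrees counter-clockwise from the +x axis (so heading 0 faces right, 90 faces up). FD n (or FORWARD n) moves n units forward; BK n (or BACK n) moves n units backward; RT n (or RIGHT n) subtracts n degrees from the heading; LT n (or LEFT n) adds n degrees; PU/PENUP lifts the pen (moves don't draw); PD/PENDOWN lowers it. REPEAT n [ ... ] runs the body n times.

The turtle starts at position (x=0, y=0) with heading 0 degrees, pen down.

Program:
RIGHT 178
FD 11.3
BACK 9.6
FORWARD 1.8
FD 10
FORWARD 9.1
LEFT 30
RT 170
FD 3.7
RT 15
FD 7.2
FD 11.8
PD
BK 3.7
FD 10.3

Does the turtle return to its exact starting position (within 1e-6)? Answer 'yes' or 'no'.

Executing turtle program step by step:
Start: pos=(0,0), heading=0, pen down
RT 178: heading 0 -> 182
FD 11.3: (0,0) -> (-11.293,-0.394) [heading=182, draw]
BK 9.6: (-11.293,-0.394) -> (-1.699,-0.059) [heading=182, draw]
FD 1.8: (-1.699,-0.059) -> (-3.498,-0.122) [heading=182, draw]
FD 10: (-3.498,-0.122) -> (-13.492,-0.471) [heading=182, draw]
FD 9.1: (-13.492,-0.471) -> (-22.586,-0.789) [heading=182, draw]
LT 30: heading 182 -> 212
RT 170: heading 212 -> 42
FD 3.7: (-22.586,-0.789) -> (-19.837,1.687) [heading=42, draw]
RT 15: heading 42 -> 27
FD 7.2: (-19.837,1.687) -> (-13.421,4.956) [heading=27, draw]
FD 11.8: (-13.421,4.956) -> (-2.907,10.313) [heading=27, draw]
PD: pen down
BK 3.7: (-2.907,10.313) -> (-6.204,8.633) [heading=27, draw]
FD 10.3: (-6.204,8.633) -> (2.973,13.309) [heading=27, draw]
Final: pos=(2.973,13.309), heading=27, 10 segment(s) drawn

Start position: (0, 0)
Final position: (2.973, 13.309)
Distance = 13.637; >= 1e-6 -> NOT closed

Answer: no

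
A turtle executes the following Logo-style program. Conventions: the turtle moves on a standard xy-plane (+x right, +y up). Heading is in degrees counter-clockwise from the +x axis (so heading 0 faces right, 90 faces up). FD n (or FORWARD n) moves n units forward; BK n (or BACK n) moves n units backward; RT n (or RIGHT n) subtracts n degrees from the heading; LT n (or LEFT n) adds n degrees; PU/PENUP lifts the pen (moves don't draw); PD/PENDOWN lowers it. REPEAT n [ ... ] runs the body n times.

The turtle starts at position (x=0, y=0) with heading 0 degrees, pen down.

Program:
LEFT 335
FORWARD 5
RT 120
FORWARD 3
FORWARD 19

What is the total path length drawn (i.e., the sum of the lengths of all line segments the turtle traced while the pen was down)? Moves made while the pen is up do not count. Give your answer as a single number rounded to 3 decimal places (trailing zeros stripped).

Answer: 27

Derivation:
Executing turtle program step by step:
Start: pos=(0,0), heading=0, pen down
LT 335: heading 0 -> 335
FD 5: (0,0) -> (4.532,-2.113) [heading=335, draw]
RT 120: heading 335 -> 215
FD 3: (4.532,-2.113) -> (2.074,-3.834) [heading=215, draw]
FD 19: (2.074,-3.834) -> (-13.49,-14.732) [heading=215, draw]
Final: pos=(-13.49,-14.732), heading=215, 3 segment(s) drawn

Segment lengths:
  seg 1: (0,0) -> (4.532,-2.113), length = 5
  seg 2: (4.532,-2.113) -> (2.074,-3.834), length = 3
  seg 3: (2.074,-3.834) -> (-13.49,-14.732), length = 19
Total = 27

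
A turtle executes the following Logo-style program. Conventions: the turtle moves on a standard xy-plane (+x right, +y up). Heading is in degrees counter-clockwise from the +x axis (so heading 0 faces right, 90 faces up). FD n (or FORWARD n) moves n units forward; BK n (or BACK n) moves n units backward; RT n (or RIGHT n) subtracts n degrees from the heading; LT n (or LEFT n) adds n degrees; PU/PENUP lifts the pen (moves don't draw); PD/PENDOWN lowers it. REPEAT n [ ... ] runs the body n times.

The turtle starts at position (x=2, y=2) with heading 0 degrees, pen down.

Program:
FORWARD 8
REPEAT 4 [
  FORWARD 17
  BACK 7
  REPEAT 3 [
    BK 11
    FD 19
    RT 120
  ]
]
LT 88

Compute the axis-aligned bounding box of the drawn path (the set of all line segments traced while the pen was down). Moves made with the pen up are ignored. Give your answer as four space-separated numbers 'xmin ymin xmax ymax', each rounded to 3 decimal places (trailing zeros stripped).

Executing turtle program step by step:
Start: pos=(2,2), heading=0, pen down
FD 8: (2,2) -> (10,2) [heading=0, draw]
REPEAT 4 [
  -- iteration 1/4 --
  FD 17: (10,2) -> (27,2) [heading=0, draw]
  BK 7: (27,2) -> (20,2) [heading=0, draw]
  REPEAT 3 [
    -- iteration 1/3 --
    BK 11: (20,2) -> (9,2) [heading=0, draw]
    FD 19: (9,2) -> (28,2) [heading=0, draw]
    RT 120: heading 0 -> 240
    -- iteration 2/3 --
    BK 11: (28,2) -> (33.5,11.526) [heading=240, draw]
    FD 19: (33.5,11.526) -> (24,-4.928) [heading=240, draw]
    RT 120: heading 240 -> 120
    -- iteration 3/3 --
    BK 11: (24,-4.928) -> (29.5,-14.454) [heading=120, draw]
    FD 19: (29.5,-14.454) -> (20,2) [heading=120, draw]
    RT 120: heading 120 -> 0
  ]
  -- iteration 2/4 --
  FD 17: (20,2) -> (37,2) [heading=0, draw]
  BK 7: (37,2) -> (30,2) [heading=0, draw]
  REPEAT 3 [
    -- iteration 1/3 --
    BK 11: (30,2) -> (19,2) [heading=0, draw]
    FD 19: (19,2) -> (38,2) [heading=0, draw]
    RT 120: heading 0 -> 240
    -- iteration 2/3 --
    BK 11: (38,2) -> (43.5,11.526) [heading=240, draw]
    FD 19: (43.5,11.526) -> (34,-4.928) [heading=240, draw]
    RT 120: heading 240 -> 120
    -- iteration 3/3 --
    BK 11: (34,-4.928) -> (39.5,-14.454) [heading=120, draw]
    FD 19: (39.5,-14.454) -> (30,2) [heading=120, draw]
    RT 120: heading 120 -> 0
  ]
  -- iteration 3/4 --
  FD 17: (30,2) -> (47,2) [heading=0, draw]
  BK 7: (47,2) -> (40,2) [heading=0, draw]
  REPEAT 3 [
    -- iteration 1/3 --
    BK 11: (40,2) -> (29,2) [heading=0, draw]
    FD 19: (29,2) -> (48,2) [heading=0, draw]
    RT 120: heading 0 -> 240
    -- iteration 2/3 --
    BK 11: (48,2) -> (53.5,11.526) [heading=240, draw]
    FD 19: (53.5,11.526) -> (44,-4.928) [heading=240, draw]
    RT 120: heading 240 -> 120
    -- iteration 3/3 --
    BK 11: (44,-4.928) -> (49.5,-14.454) [heading=120, draw]
    FD 19: (49.5,-14.454) -> (40,2) [heading=120, draw]
    RT 120: heading 120 -> 0
  ]
  -- iteration 4/4 --
  FD 17: (40,2) -> (57,2) [heading=0, draw]
  BK 7: (57,2) -> (50,2) [heading=0, draw]
  REPEAT 3 [
    -- iteration 1/3 --
    BK 11: (50,2) -> (39,2) [heading=0, draw]
    FD 19: (39,2) -> (58,2) [heading=0, draw]
    RT 120: heading 0 -> 240
    -- iteration 2/3 --
    BK 11: (58,2) -> (63.5,11.526) [heading=240, draw]
    FD 19: (63.5,11.526) -> (54,-4.928) [heading=240, draw]
    RT 120: heading 240 -> 120
    -- iteration 3/3 --
    BK 11: (54,-4.928) -> (59.5,-14.454) [heading=120, draw]
    FD 19: (59.5,-14.454) -> (50,2) [heading=120, draw]
    RT 120: heading 120 -> 0
  ]
]
LT 88: heading 0 -> 88
Final: pos=(50,2), heading=88, 33 segment(s) drawn

Segment endpoints: x in {2, 9, 10, 19, 20, 24, 27, 28, 29, 29.5, 30, 30, 33.5, 34, 37, 38, 39, 39.5, 40, 40, 43.5, 44, 47, 48, 49.5, 50, 50, 53.5, 54, 57, 58, 59.5, 63.5}, y in {-14.454, -14.454, -14.454, -14.454, -4.928, -4.928, -4.928, -4.928, 2, 2, 2, 2, 2, 2, 2, 2, 2, 2, 2, 2, 11.526, 11.526, 11.526, 11.526}
xmin=2, ymin=-14.454, xmax=63.5, ymax=11.526

Answer: 2 -14.454 63.5 11.526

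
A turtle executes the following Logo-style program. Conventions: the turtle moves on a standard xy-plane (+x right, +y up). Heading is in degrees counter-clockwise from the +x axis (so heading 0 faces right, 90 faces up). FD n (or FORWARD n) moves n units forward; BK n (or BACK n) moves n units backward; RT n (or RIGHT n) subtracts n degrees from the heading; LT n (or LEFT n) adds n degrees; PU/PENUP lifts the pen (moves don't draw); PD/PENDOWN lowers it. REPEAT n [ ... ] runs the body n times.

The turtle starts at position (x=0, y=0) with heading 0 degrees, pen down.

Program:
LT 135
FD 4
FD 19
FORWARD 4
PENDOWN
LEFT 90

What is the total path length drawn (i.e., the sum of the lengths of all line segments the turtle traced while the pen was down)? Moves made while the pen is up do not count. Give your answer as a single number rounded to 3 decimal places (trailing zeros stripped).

Executing turtle program step by step:
Start: pos=(0,0), heading=0, pen down
LT 135: heading 0 -> 135
FD 4: (0,0) -> (-2.828,2.828) [heading=135, draw]
FD 19: (-2.828,2.828) -> (-16.263,16.263) [heading=135, draw]
FD 4: (-16.263,16.263) -> (-19.092,19.092) [heading=135, draw]
PD: pen down
LT 90: heading 135 -> 225
Final: pos=(-19.092,19.092), heading=225, 3 segment(s) drawn

Segment lengths:
  seg 1: (0,0) -> (-2.828,2.828), length = 4
  seg 2: (-2.828,2.828) -> (-16.263,16.263), length = 19
  seg 3: (-16.263,16.263) -> (-19.092,19.092), length = 4
Total = 27

Answer: 27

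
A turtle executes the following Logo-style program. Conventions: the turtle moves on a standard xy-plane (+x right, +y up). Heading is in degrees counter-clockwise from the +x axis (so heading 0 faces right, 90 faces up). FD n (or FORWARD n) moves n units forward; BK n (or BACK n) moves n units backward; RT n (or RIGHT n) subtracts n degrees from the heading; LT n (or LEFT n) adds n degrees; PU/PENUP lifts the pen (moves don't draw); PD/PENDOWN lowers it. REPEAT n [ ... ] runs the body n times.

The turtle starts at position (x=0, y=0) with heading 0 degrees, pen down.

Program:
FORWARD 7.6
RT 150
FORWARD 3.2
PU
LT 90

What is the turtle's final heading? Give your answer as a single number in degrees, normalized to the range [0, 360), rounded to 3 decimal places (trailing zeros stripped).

Answer: 300

Derivation:
Executing turtle program step by step:
Start: pos=(0,0), heading=0, pen down
FD 7.6: (0,0) -> (7.6,0) [heading=0, draw]
RT 150: heading 0 -> 210
FD 3.2: (7.6,0) -> (4.829,-1.6) [heading=210, draw]
PU: pen up
LT 90: heading 210 -> 300
Final: pos=(4.829,-1.6), heading=300, 2 segment(s) drawn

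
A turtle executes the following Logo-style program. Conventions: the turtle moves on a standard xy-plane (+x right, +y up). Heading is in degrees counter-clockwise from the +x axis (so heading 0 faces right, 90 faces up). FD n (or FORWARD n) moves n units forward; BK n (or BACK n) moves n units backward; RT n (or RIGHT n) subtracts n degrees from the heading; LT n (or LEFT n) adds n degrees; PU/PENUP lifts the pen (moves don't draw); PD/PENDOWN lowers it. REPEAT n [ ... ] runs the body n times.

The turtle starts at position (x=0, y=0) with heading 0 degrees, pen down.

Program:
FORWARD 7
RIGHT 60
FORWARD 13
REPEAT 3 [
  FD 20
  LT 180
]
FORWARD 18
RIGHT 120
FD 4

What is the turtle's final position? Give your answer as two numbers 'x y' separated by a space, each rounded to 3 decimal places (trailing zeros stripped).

Answer: 18.5 -12.99

Derivation:
Executing turtle program step by step:
Start: pos=(0,0), heading=0, pen down
FD 7: (0,0) -> (7,0) [heading=0, draw]
RT 60: heading 0 -> 300
FD 13: (7,0) -> (13.5,-11.258) [heading=300, draw]
REPEAT 3 [
  -- iteration 1/3 --
  FD 20: (13.5,-11.258) -> (23.5,-28.579) [heading=300, draw]
  LT 180: heading 300 -> 120
  -- iteration 2/3 --
  FD 20: (23.5,-28.579) -> (13.5,-11.258) [heading=120, draw]
  LT 180: heading 120 -> 300
  -- iteration 3/3 --
  FD 20: (13.5,-11.258) -> (23.5,-28.579) [heading=300, draw]
  LT 180: heading 300 -> 120
]
FD 18: (23.5,-28.579) -> (14.5,-12.99) [heading=120, draw]
RT 120: heading 120 -> 0
FD 4: (14.5,-12.99) -> (18.5,-12.99) [heading=0, draw]
Final: pos=(18.5,-12.99), heading=0, 7 segment(s) drawn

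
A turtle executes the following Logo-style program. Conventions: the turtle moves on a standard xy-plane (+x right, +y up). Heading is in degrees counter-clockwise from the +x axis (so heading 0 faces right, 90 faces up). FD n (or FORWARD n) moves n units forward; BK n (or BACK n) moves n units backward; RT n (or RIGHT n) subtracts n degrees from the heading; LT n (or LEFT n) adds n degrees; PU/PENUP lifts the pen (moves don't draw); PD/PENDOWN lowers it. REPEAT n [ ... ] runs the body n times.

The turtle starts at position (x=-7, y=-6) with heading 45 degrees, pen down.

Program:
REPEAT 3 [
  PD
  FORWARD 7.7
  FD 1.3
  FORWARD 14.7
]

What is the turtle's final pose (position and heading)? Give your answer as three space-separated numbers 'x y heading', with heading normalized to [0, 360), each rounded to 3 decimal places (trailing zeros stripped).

Executing turtle program step by step:
Start: pos=(-7,-6), heading=45, pen down
REPEAT 3 [
  -- iteration 1/3 --
  PD: pen down
  FD 7.7: (-7,-6) -> (-1.555,-0.555) [heading=45, draw]
  FD 1.3: (-1.555,-0.555) -> (-0.636,0.364) [heading=45, draw]
  FD 14.7: (-0.636,0.364) -> (9.758,10.758) [heading=45, draw]
  -- iteration 2/3 --
  PD: pen down
  FD 7.7: (9.758,10.758) -> (15.203,16.203) [heading=45, draw]
  FD 1.3: (15.203,16.203) -> (16.122,17.122) [heading=45, draw]
  FD 14.7: (16.122,17.122) -> (26.517,27.517) [heading=45, draw]
  -- iteration 3/3 --
  PD: pen down
  FD 7.7: (26.517,27.517) -> (31.962,32.962) [heading=45, draw]
  FD 1.3: (31.962,32.962) -> (32.881,33.881) [heading=45, draw]
  FD 14.7: (32.881,33.881) -> (43.275,44.275) [heading=45, draw]
]
Final: pos=(43.275,44.275), heading=45, 9 segment(s) drawn

Answer: 43.275 44.275 45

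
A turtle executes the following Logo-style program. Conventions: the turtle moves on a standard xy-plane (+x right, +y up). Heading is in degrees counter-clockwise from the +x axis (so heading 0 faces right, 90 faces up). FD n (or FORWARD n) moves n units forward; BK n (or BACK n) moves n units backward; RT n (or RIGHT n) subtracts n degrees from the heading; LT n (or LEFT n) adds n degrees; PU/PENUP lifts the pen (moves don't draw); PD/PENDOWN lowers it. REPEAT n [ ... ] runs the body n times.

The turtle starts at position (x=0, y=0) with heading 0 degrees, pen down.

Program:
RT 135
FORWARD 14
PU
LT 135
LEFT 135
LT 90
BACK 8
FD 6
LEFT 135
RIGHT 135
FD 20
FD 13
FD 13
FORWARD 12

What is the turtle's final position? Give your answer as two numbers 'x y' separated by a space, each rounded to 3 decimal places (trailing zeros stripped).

Answer: -49.497 -49.497

Derivation:
Executing turtle program step by step:
Start: pos=(0,0), heading=0, pen down
RT 135: heading 0 -> 225
FD 14: (0,0) -> (-9.899,-9.899) [heading=225, draw]
PU: pen up
LT 135: heading 225 -> 0
LT 135: heading 0 -> 135
LT 90: heading 135 -> 225
BK 8: (-9.899,-9.899) -> (-4.243,-4.243) [heading=225, move]
FD 6: (-4.243,-4.243) -> (-8.485,-8.485) [heading=225, move]
LT 135: heading 225 -> 0
RT 135: heading 0 -> 225
FD 20: (-8.485,-8.485) -> (-22.627,-22.627) [heading=225, move]
FD 13: (-22.627,-22.627) -> (-31.82,-31.82) [heading=225, move]
FD 13: (-31.82,-31.82) -> (-41.012,-41.012) [heading=225, move]
FD 12: (-41.012,-41.012) -> (-49.497,-49.497) [heading=225, move]
Final: pos=(-49.497,-49.497), heading=225, 1 segment(s) drawn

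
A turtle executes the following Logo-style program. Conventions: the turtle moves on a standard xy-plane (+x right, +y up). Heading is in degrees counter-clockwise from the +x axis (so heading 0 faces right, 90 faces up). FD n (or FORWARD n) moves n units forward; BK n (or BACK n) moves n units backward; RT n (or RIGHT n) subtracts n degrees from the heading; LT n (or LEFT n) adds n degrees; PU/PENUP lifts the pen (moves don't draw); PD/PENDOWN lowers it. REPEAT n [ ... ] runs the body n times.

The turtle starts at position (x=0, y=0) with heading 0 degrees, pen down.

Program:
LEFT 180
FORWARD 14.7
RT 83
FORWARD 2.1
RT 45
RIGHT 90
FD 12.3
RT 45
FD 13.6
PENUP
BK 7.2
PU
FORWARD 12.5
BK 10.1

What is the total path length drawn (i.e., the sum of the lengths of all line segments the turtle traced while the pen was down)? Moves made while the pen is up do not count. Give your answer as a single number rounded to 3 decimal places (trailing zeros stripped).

Answer: 42.7

Derivation:
Executing turtle program step by step:
Start: pos=(0,0), heading=0, pen down
LT 180: heading 0 -> 180
FD 14.7: (0,0) -> (-14.7,0) [heading=180, draw]
RT 83: heading 180 -> 97
FD 2.1: (-14.7,0) -> (-14.956,2.084) [heading=97, draw]
RT 45: heading 97 -> 52
RT 90: heading 52 -> 322
FD 12.3: (-14.956,2.084) -> (-5.263,-5.488) [heading=322, draw]
RT 45: heading 322 -> 277
FD 13.6: (-5.263,-5.488) -> (-3.606,-18.987) [heading=277, draw]
PU: pen up
BK 7.2: (-3.606,-18.987) -> (-4.483,-11.841) [heading=277, move]
PU: pen up
FD 12.5: (-4.483,-11.841) -> (-2.96,-24.247) [heading=277, move]
BK 10.1: (-2.96,-24.247) -> (-4.191,-14.223) [heading=277, move]
Final: pos=(-4.191,-14.223), heading=277, 4 segment(s) drawn

Segment lengths:
  seg 1: (0,0) -> (-14.7,0), length = 14.7
  seg 2: (-14.7,0) -> (-14.956,2.084), length = 2.1
  seg 3: (-14.956,2.084) -> (-5.263,-5.488), length = 12.3
  seg 4: (-5.263,-5.488) -> (-3.606,-18.987), length = 13.6
Total = 42.7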